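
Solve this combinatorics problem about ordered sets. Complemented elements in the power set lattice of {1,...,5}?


An element a is complemented if some b has a meet b = bottom, a join b = top.
every subset A has complement S\A, so all elements are complemented.
Complemented elements: {}, {1}, {2}, {3}, {4}, {5}, ... (26 more)
Count: 32


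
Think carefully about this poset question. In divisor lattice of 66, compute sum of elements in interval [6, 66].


Interval [6,66] in divisors of 66: [6, 66]
Sum = 72


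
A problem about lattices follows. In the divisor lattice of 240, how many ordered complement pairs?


Complement pair (a,b): a meet b = bottom, a join b = top.
Here: gcd(a,b)=1 and lcm(a,b)=240, i.e. a*b=240 with a,b coprime.
Pairs found: (1,240), (3,80), (5,48), (15,16), ... (4 more)
Total ordered pairs: 8


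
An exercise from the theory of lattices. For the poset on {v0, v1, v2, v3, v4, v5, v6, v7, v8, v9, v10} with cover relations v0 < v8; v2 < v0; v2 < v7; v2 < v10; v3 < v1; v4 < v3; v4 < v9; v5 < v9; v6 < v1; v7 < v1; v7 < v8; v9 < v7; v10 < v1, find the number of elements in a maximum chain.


A chain is a totally ordered subset; we count the number of elements in a maximum chain.
Compute, for each element x, the size of the longest chain ending at x:
  v2: 1
  v4: 1
  v5: 1
  v6: 1
  v0: 2
  v3: 2
  ...
A maximum chain: v4 < v9 < v7 < v1
Number of elements in the longest chain: 4


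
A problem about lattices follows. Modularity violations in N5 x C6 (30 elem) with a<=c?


Modular law: if a <= c then a v (b ^ c) = (a v b) ^ c.
Check all triples (a,b,c) with a <= c among 30 elements.
  e.g. a=(a,0), b=(c,0), c=(b,0): lhs=(a,0) != rhs=(b,0)
  e.g. a=(a,0), b=(c,1), c=(b,0): lhs=(a,0) != rhs=(b,0)
Total violating triples: 126


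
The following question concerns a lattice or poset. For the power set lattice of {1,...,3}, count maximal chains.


A maximal chain goes from the minimum element to a maximal element via cover relations.
Counting all min-to-max paths in the cover graph.
Total maximal chains: 6


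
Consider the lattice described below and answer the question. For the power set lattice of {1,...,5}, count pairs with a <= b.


The order relation is {(a,b) : a <= b}, reflexive so it includes (a,a).
Examples: ({},{}), ({},{1,2}), ({},{1,2,3}), ({},{1,2,3,4}), ({},{1,2,3,4,5}), ...
Total ordered pairs: 243


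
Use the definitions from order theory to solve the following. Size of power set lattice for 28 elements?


Power set = 2^n.
2^28 = 268435456


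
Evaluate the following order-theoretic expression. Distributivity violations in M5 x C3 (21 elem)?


Distributive law: a ^ (b v c) = (a ^ b) v (a ^ c).
Check all 21^3 = 9261 ordered triples (a,b,c).
  e.g. a=(a1,0), b=(a2,0), c=(a3,0): lhs=(a1,0) != rhs=(0,0)
  e.g. a=(a1,0), b=(a2,0), c=(a3,1): lhs=(a1,0) != rhs=(0,0)
Total violating triples: 1620


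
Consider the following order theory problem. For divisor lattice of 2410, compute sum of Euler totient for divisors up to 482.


Divisors of 2410 up to 482: [1, 2, 5, 10, 241, 482]
phi values: [1, 1, 4, 4, 240, 240]
Sum = 490


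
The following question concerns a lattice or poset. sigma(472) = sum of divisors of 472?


sigma(n) = sum of divisors.
Divisors of 472: [1, 2, 4, 8, 59, 118, 236, 472]
Sum = 900


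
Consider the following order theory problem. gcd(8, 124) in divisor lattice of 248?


Meet=gcd.
gcd(8,124)=4


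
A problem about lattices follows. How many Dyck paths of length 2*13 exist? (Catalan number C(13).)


C(n) = C(2n, n) / (n+1).
C(26, 13) = 10400600
C(13) = 10400600 / 14 = 742900


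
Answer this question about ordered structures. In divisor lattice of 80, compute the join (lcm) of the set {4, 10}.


In a divisor lattice, join = lcm (least common multiple).
Compute lcm iteratively: start with first element, then lcm(current, next).
Elements: [4, 10]
lcm(4,10) = 20
Final lcm = 20


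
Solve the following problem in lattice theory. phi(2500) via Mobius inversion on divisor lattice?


phi(n) = n * prod_{p|n} (1 - 1/p).
Prime divisors of 2500: [2, 5]
phi(2500) = 2500 * (1 - 1/2) * (1 - 1/5)
phi(2500) = 1000


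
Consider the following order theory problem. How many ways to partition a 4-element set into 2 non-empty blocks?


S(n,k) = k*S(n-1,k) + S(n-1,k-1).
S(3,2) = 3, S(3,1) = 1
S(4,2) = 2*3 + 1 = 6 + 1
S(4,2) = 7


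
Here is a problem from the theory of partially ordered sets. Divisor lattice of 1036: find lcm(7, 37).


In a divisor lattice, join = lcm (least common multiple).
gcd(7,37) = 1
lcm(7,37) = 7*37/gcd = 259/1 = 259


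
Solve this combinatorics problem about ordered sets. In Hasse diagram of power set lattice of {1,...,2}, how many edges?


A cover relation a -< b holds when a < b with no c strictly between.
Cover relations:
  {} -< {1}
  {} -< {2}
  {1} -< {1,2}
  {2} -< {1,2}
Total: 4


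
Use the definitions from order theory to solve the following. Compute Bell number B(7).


B(n) = number of set partitions of an n-element set.
B(n) satisfies the recurrence: B(n+1) = sum_k C(n,k)*B(k).
B(7) = 877


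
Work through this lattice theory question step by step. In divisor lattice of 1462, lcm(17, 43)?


Join=lcm.
gcd(17,43)=1
lcm=731


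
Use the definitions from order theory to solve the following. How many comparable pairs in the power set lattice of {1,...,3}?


A comparable pair {a,b} has a < b or b < a in the order.
Count unordered pairs where one element is strictly below the other.
Examples: {{},{1}}, {{},{2}}, {{},{3}}, {{},{1,2}}, ...
Total comparable pairs: 19


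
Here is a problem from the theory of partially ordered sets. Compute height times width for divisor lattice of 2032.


Height = length of longest chain minus 1; width = size of largest antichain.
A maximum chain: 1 | 127 | 254 | 508 | 1016 | 2032  (height 5).
A maximum antichain: {2, 127}  (width 2).
Product = 5 * 2 = 10


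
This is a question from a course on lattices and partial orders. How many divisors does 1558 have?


Divisors of 1558: [1, 2, 19, 38, 41, 82, 779, 1558]
Count: 8


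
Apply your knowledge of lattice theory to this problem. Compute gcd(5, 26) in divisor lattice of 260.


In a divisor lattice, meet = gcd (greatest common divisor).
By Euclidean algorithm or factoring: gcd(5,26) = 1


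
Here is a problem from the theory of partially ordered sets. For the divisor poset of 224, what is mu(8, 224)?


In a divisor lattice, mu(a,b) = mu(b/a) where mu is the classical Mobius function.
b/a = 224/8 = 28
Prime factorization of 28: primes [2, 7]
28 is not squarefree, so mu(28) = 0


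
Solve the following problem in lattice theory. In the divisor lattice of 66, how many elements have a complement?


An element a is complemented if some b has a meet b = bottom, a join b = top.
a is complemented iff gcd(a, n/a)=1, i.e. a is a unitary divisor of 66.
Complemented elements: 1, 2, 3, 6, 11, 22, ... (2 more)
Count: 8


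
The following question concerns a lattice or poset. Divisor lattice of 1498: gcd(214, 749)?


Meet=gcd.
gcd(214,749)=107


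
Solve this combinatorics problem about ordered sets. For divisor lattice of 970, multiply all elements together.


Divisors of 970: [1, 2, 5, 10, 97, 194, 485, 970]
Product = n^(d(n)/2) = 970^(8/2)
Product = 885292810000


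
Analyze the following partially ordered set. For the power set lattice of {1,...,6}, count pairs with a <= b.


The order relation is {(a,b) : a <= b}, reflexive so it includes (a,a).
Examples: ({},{}), ({},{1,2}), ({},{1,2,3}), ({},{1,2,3,4}), ({},{1,2,3,4,5}), ...
Total ordered pairs: 729


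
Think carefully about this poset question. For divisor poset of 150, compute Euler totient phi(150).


phi(n) = n * prod_{p|n} (1 - 1/p).
Prime divisors of 150: [2, 3, 5]
phi(150) = 150 * (1 - 1/2) * (1 - 1/3) * (1 - 1/5)
phi(150) = 40


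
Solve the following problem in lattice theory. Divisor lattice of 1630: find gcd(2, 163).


In a divisor lattice, meet = gcd (greatest common divisor).
By Euclidean algorithm or factoring: gcd(2,163) = 1


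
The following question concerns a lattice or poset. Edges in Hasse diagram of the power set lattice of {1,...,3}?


A cover relation a -< b holds when a < b with no c strictly between.
Cover relations:
  {} -< {1}
  {} -< {2}
  {} -< {3}
  {1} -< {1,2}
  {1} -< {1,3}
  {2} -< {1,2}
  {2} -< {2,3}
  {3} -< {1,3}
  ...4 more
Total: 12


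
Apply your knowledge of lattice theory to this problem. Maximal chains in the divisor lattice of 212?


A maximal chain goes from the minimum element to a maximal element via cover relations.
Counting all min-to-max paths in the cover graph.
Total maximal chains: 3


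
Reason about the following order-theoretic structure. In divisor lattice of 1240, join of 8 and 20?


In a divisor lattice, join = lcm (least common multiple).
gcd(8,20) = 4
lcm(8,20) = 8*20/gcd = 160/4 = 40


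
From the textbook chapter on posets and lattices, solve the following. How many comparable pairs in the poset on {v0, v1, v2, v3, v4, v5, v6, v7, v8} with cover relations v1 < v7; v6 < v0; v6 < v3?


A comparable pair {a,b} has a < b or b < a in the order.
Count unordered pairs where one element is strictly below the other.
Examples: {v0,v6}, {v1,v7}, {v3,v6}
Total comparable pairs: 3


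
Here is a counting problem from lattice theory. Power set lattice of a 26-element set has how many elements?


Power set = 2^n.
2^26 = 67108864


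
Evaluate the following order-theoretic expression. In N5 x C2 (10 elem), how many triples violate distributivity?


Distributive law: a ^ (b v c) = (a ^ b) v (a ^ c).
Check all 10^3 = 1000 ordered triples (a,b,c).
  e.g. a=(b,0), b=(a,0), c=(c,0): lhs=(b,0) != rhs=(a,0)
  e.g. a=(b,0), b=(a,0), c=(c,1): lhs=(b,0) != rhs=(a,0)
Total violating triples: 16


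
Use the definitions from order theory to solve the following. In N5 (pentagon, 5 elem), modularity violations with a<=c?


Modular law: if a <= c then a v (b ^ c) = (a v b) ^ c.
Check all triples (a,b,c) with a <= c among 5 elements.
  e.g. a=a, b=c, c=b: lhs=a != rhs=b
Total violating triples: 1


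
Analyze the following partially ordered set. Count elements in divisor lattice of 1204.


Divisors of 1204: [1, 2, 4, 7, 14, 28, 43, 86, 172, 301, 602, 1204]
Count: 12


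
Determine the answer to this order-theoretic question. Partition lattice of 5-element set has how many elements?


B(n) = number of set partitions of an n-element set.
B(n) satisfies the recurrence: B(n+1) = sum_k C(n,k)*B(k).
B(5) = 52


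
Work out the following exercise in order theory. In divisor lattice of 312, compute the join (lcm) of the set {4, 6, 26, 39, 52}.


In a divisor lattice, join = lcm (least common multiple).
Compute lcm iteratively: start with first element, then lcm(current, next).
Elements: [4, 6, 26, 39, 52]
lcm(4,6) = 12
lcm(12,26) = 156
lcm(156,39) = 156
lcm(156,52) = 156
Final lcm = 156


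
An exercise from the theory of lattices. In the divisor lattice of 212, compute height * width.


Height = length of longest chain minus 1; width = size of largest antichain.
A maximum chain: 1 | 53 | 106 | 212  (height 3).
A maximum antichain: {2, 53}  (width 2).
Product = 3 * 2 = 6


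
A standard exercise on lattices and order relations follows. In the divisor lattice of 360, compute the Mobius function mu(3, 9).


In a divisor lattice, mu(a,b) = mu(b/a) where mu is the classical Mobius function.
b/a = 9/3 = 3
Prime factorization of 3: primes [3]
3 is squarefree with 1 prime factor(s), so mu(3) = (-1)^1 = -1


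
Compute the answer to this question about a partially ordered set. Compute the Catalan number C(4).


C(n) = C(2n, n) / (n+1).
C(8, 4) = 70
C(4) = 70 / 5 = 14


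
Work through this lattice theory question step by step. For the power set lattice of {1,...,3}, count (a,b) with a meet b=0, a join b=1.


Complement pair (a,b): a meet b = bottom, a join b = top.
Here: A intersect B = {} and A union B = {1,...,3}.
Pairs found: ({},{1,2,3}), ({1},{2,3}), ({2},{1,3}), ({3},{1,2}), ... (4 more)
Total ordered pairs: 8


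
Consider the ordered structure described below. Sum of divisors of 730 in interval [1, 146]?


Interval [1,146] in divisors of 730: [1, 2, 73, 146]
Sum = 222


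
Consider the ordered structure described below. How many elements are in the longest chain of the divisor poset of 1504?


A chain is a totally ordered subset; we count the number of elements in a maximum chain.
Compute, for each element x, the size of the longest chain ending at x:
  1: 1
  2: 2
  47: 2
  4: 3
  8: 4
  94: 3
  ...
A maximum chain: 1 < 2 < 4 < 8 < 16 < 32 < 1504
Number of elements in the longest chain: 7


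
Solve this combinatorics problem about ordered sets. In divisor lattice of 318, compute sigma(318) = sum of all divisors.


sigma(n) = sum of divisors.
Divisors of 318: [1, 2, 3, 6, 53, 106, 159, 318]
Sum = 648


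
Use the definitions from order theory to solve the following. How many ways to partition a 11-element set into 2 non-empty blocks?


S(n,k) = k*S(n-1,k) + S(n-1,k-1).
S(10,2) = 511, S(10,1) = 1
S(11,2) = 2*511 + 1 = 1022 + 1
S(11,2) = 1023


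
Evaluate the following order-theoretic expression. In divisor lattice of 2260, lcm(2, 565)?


Join=lcm.
gcd(2,565)=1
lcm=1130


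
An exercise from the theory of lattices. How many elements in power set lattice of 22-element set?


Power set = 2^n.
2^22 = 4194304


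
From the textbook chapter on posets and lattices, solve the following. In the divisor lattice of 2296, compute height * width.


Height = length of longest chain minus 1; width = size of largest antichain.
A maximum chain: 1 | 41 | 287 | 574 | 1148 | 2296  (height 5).
A maximum antichain: {4, 14, 82, 287}  (width 4).
Product = 5 * 4 = 20


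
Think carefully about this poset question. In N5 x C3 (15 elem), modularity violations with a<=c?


Modular law: if a <= c then a v (b ^ c) = (a v b) ^ c.
Check all triples (a,b,c) with a <= c among 15 elements.
  e.g. a=(a,0), b=(c,0), c=(b,0): lhs=(a,0) != rhs=(b,0)
  e.g. a=(a,0), b=(c,1), c=(b,0): lhs=(a,0) != rhs=(b,0)
Total violating triples: 18


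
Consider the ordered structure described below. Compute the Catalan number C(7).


C(n) = C(2n, n) / (n+1).
C(14, 7) = 3432
C(7) = 3432 / 8 = 429


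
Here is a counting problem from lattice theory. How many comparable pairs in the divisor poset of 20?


A comparable pair {a,b} has a < b or b < a in the order.
Count unordered pairs where one element is strictly below the other.
Examples: {1,2}, {1,4}, {1,5}, {1,10}, ...
Total comparable pairs: 12


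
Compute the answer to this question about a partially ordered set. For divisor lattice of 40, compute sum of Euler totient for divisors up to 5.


Divisors of 40 up to 5: [1, 2, 4, 5]
phi values: [1, 1, 2, 4]
Sum = 8


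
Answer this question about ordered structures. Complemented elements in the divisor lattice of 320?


An element a is complemented if some b has a meet b = bottom, a join b = top.
a is complemented iff gcd(a, n/a)=1, i.e. a is a unitary divisor of 320.
Complemented elements: 1, 5, 64, 320
Count: 4


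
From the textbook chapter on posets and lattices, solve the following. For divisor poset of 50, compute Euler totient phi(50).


phi(n) = n * prod_{p|n} (1 - 1/p).
Prime divisors of 50: [2, 5]
phi(50) = 50 * (1 - 1/2) * (1 - 1/5)
phi(50) = 20


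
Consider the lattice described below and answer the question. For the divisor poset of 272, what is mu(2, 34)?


In a divisor lattice, mu(a,b) = mu(b/a) where mu is the classical Mobius function.
b/a = 34/2 = 17
Prime factorization of 17: primes [17]
17 is squarefree with 1 prime factor(s), so mu(17) = (-1)^1 = -1


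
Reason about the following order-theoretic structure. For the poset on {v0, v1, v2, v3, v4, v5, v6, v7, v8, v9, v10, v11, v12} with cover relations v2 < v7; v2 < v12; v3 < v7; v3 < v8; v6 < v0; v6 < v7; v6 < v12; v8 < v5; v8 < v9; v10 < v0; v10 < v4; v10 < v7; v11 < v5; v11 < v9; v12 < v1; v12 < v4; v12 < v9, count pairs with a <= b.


The order relation is {(a,b) : a <= b}, reflexive so it includes (a,a).
Examples: (v0,v0), (v1,v1), (v10,v0), (v10,v10), (v10,v4), ...
Total ordered pairs: 38


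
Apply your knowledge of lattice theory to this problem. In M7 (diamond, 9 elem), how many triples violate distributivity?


Distributive law: a ^ (b v c) = (a ^ b) v (a ^ c).
Check all 9^3 = 729 ordered triples (a,b,c).
  e.g. a=a1, b=a2, c=a3: lhs=a1 != rhs=0
  e.g. a=a1, b=a2, c=a4: lhs=a1 != rhs=0
Total violating triples: 210


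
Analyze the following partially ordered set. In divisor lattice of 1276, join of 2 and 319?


In a divisor lattice, join = lcm (least common multiple).
gcd(2,319) = 1
lcm(2,319) = 2*319/gcd = 638/1 = 638


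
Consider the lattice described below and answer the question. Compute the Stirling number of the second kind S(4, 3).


S(n,k) = k*S(n-1,k) + S(n-1,k-1).
S(3,3) = 1, S(3,2) = 3
S(4,3) = 3*1 + 3 = 3 + 3
S(4,3) = 6


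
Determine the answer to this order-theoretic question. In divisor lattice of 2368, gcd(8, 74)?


Meet=gcd.
gcd(8,74)=2


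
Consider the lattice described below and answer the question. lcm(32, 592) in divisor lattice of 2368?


Join=lcm.
gcd(32,592)=16
lcm=1184


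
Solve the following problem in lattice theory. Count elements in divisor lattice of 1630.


Divisors of 1630: [1, 2, 5, 10, 163, 326, 815, 1630]
Count: 8


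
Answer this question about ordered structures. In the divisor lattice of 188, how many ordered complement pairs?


Complement pair (a,b): a meet b = bottom, a join b = top.
Here: gcd(a,b)=1 and lcm(a,b)=188, i.e. a*b=188 with a,b coprime.
Pairs found: (1,188), (4,47), (47,4), (188,1)
Total ordered pairs: 4


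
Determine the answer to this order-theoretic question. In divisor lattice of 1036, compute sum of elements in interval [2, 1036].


Interval [2,1036] in divisors of 1036: [2, 4, 14, 28, 74, 148, 518, 1036]
Sum = 1824


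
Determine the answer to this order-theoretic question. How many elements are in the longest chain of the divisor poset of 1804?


A chain is a totally ordered subset; we count the number of elements in a maximum chain.
Compute, for each element x, the size of the longest chain ending at x:
  1: 1
  2: 2
  11: 2
  41: 2
  4: 3
  22: 3
  ...
A maximum chain: 1 < 2 < 4 < 44 < 1804
Number of elements in the longest chain: 5


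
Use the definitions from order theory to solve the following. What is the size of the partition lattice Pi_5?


B(n) = number of set partitions of an n-element set.
B(n) satisfies the recurrence: B(n+1) = sum_k C(n,k)*B(k).
B(5) = 52


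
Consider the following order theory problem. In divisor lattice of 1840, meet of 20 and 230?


In a divisor lattice, meet = gcd (greatest common divisor).
By Euclidean algorithm or factoring: gcd(20,230) = 10


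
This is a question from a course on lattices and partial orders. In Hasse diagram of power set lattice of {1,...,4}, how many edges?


A cover relation a -< b holds when a < b with no c strictly between.
Cover relations:
  {} -< {1}
  {} -< {2}
  {} -< {3}
  {} -< {4}
  {1} -< {1,2}
  {1} -< {1,3}
  {1} -< {1,4}
  {2} -< {1,2}
  ...24 more
Total: 32


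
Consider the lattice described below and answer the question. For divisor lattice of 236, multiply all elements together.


Divisors of 236: [1, 2, 4, 59, 118, 236]
Product = n^(d(n)/2) = 236^(6/2)
Product = 13144256


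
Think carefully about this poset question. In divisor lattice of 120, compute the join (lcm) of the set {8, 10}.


In a divisor lattice, join = lcm (least common multiple).
Compute lcm iteratively: start with first element, then lcm(current, next).
Elements: [8, 10]
lcm(8,10) = 40
Final lcm = 40


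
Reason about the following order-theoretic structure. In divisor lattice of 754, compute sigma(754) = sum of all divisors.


sigma(n) = sum of divisors.
Divisors of 754: [1, 2, 13, 26, 29, 58, 377, 754]
Sum = 1260


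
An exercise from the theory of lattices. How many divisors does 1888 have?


Divisors of 1888: [1, 2, 4, 8, 16, 32, 59, 118, 236, 472, 944, 1888]
Count: 12


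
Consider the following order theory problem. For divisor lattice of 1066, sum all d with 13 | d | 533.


Interval [13,533] in divisors of 1066: [13, 533]
Sum = 546


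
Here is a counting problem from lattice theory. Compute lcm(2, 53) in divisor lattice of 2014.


In a divisor lattice, join = lcm (least common multiple).
gcd(2,53) = 1
lcm(2,53) = 2*53/gcd = 106/1 = 106


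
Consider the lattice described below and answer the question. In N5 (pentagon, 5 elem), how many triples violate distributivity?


Distributive law: a ^ (b v c) = (a ^ b) v (a ^ c).
Check all 5^3 = 125 ordered triples (a,b,c).
  e.g. a=b, b=a, c=c: lhs=b != rhs=a
  e.g. a=b, b=c, c=a: lhs=b != rhs=a
Total violating triples: 2


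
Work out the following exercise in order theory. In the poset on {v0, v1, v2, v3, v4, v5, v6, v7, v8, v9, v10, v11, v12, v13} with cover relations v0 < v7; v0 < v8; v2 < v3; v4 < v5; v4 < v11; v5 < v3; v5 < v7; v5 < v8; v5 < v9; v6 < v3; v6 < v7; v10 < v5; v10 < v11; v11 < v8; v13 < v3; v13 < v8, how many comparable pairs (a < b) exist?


A comparable pair {a,b} has a < b or b < a in the order.
Count unordered pairs where one element is strictly below the other.
Examples: {v0,v7}, {v0,v8}, {v2,v3}, {v3,v4}, ...
Total comparable pairs: 24


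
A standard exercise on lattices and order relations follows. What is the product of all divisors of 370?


Divisors of 370: [1, 2, 5, 10, 37, 74, 185, 370]
Product = n^(d(n)/2) = 370^(8/2)
Product = 18741610000


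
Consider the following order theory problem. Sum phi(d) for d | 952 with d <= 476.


Divisors of 952 up to 476: [1, 2, 4, 7, 8, 14, 17, 28, 34, 56, 68, 119, 136, 238, 476]
phi values: [1, 1, 2, 6, 4, 6, 16, 12, 16, 24, 32, 96, 64, 96, 192]
Sum = 568


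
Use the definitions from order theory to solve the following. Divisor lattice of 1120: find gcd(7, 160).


In a divisor lattice, meet = gcd (greatest common divisor).
By Euclidean algorithm or factoring: gcd(7,160) = 1


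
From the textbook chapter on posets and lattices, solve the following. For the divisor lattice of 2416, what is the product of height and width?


Height = length of longest chain minus 1; width = size of largest antichain.
A maximum chain: 1 | 151 | 302 | 604 | 1208 | 2416  (height 5).
A maximum antichain: {2, 151}  (width 2).
Product = 5 * 2 = 10


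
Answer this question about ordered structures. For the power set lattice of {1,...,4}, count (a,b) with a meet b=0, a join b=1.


Complement pair (a,b): a meet b = bottom, a join b = top.
Here: A intersect B = {} and A union B = {1,...,4}.
Pairs found: ({},{1,2,3,4}), ({1},{2,3,4}), ({2},{1,3,4}), ({3},{1,2,4}), ... (12 more)
Total ordered pairs: 16


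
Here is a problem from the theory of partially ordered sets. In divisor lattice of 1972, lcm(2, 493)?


Join=lcm.
gcd(2,493)=1
lcm=986


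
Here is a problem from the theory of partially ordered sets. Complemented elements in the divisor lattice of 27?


An element a is complemented if some b has a meet b = bottom, a join b = top.
a is complemented iff gcd(a, n/a)=1, i.e. a is a unitary divisor of 27.
Complemented elements: 1, 27
Count: 2


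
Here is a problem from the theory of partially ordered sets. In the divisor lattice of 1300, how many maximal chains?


A maximal chain goes from the minimum element to a maximal element via cover relations.
Counting all min-to-max paths in the cover graph.
Total maximal chains: 30


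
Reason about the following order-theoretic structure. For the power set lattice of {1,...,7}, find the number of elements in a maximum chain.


A chain is a totally ordered subset; we count the number of elements in a maximum chain.
Compute, for each element x, the size of the longest chain ending at x:
  {}: 1
  {1}: 2
  {2}: 2
  {3}: 2
  {4}: 2
  {5}: 2
  ...
A maximum chain: {} < {1} < {1,2} < {1,2,3} < {1,2,3,4} < {1,2,3,4,5} < {1,2,3,4,5,6} < {1,2,3,4,5,6,7}
Number of elements in the longest chain: 8


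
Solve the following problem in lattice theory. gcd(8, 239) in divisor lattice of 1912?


Meet=gcd.
gcd(8,239)=1


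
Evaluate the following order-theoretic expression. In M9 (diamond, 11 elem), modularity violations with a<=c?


Modular law: if a <= c then a v (b ^ c) = (a v b) ^ c.
Check all triples (a,b,c) with a <= c among 11 elements.
This lattice is modular (diamonds M_m and their chain-products are modular).
Total violating triples: 0


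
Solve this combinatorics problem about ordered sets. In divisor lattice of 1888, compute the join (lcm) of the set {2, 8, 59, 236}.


In a divisor lattice, join = lcm (least common multiple).
Compute lcm iteratively: start with first element, then lcm(current, next).
Elements: [2, 8, 59, 236]
lcm(2,8) = 8
lcm(8,59) = 472
lcm(472,236) = 472
Final lcm = 472


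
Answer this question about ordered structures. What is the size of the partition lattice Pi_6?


B(n) = number of set partitions of an n-element set.
B(n) satisfies the recurrence: B(n+1) = sum_k C(n,k)*B(k).
B(6) = 203


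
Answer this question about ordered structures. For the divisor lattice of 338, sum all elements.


sigma(n) = sum of divisors.
Divisors of 338: [1, 2, 13, 26, 169, 338]
Sum = 549


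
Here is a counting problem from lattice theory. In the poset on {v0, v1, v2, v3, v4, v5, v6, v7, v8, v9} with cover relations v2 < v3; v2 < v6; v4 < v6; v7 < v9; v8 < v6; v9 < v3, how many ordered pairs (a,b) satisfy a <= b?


The order relation is {(a,b) : a <= b}, reflexive so it includes (a,a).
Examples: (v0,v0), (v1,v1), (v2,v2), (v2,v3), (v2,v6), ...
Total ordered pairs: 17


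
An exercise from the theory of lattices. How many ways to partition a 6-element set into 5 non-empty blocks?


S(n,k) = k*S(n-1,k) + S(n-1,k-1).
S(5,5) = 1, S(5,4) = 10
S(6,5) = 5*1 + 10 = 5 + 10
S(6,5) = 15


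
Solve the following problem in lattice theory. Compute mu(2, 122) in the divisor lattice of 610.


In a divisor lattice, mu(a,b) = mu(b/a) where mu is the classical Mobius function.
b/a = 122/2 = 61
Prime factorization of 61: primes [61]
61 is squarefree with 1 prime factor(s), so mu(61) = (-1)^1 = -1


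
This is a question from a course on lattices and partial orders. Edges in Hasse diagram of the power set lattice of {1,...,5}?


A cover relation a -< b holds when a < b with no c strictly between.
Cover relations:
  {} -< {1}
  {} -< {2}
  {} -< {3}
  {} -< {4}
  {} -< {5}
  {1} -< {1,2}
  {1} -< {1,3}
  {1} -< {1,4}
  ...72 more
Total: 80


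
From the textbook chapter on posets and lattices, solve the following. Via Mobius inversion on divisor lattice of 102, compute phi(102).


phi(n) = n * prod_{p|n} (1 - 1/p).
Prime divisors of 102: [2, 3, 17]
phi(102) = 102 * (1 - 1/2) * (1 - 1/3) * (1 - 1/17)
phi(102) = 32


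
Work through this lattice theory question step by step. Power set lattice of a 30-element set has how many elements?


Power set = 2^n.
2^30 = 1073741824


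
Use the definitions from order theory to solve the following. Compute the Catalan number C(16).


C(n) = C(2n, n) / (n+1).
C(32, 16) = 601080390
C(16) = 601080390 / 17 = 35357670


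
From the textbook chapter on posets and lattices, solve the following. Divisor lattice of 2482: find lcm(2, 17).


In a divisor lattice, join = lcm (least common multiple).
gcd(2,17) = 1
lcm(2,17) = 2*17/gcd = 34/1 = 34


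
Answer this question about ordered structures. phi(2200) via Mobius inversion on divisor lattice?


phi(n) = n * prod_{p|n} (1 - 1/p).
Prime divisors of 2200: [2, 5, 11]
phi(2200) = 2200 * (1 - 1/2) * (1 - 1/5) * (1 - 1/11)
phi(2200) = 800


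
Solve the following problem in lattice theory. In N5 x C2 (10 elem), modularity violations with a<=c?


Modular law: if a <= c then a v (b ^ c) = (a v b) ^ c.
Check all triples (a,b,c) with a <= c among 10 elements.
  e.g. a=(a,0), b=(c,0), c=(b,0): lhs=(a,0) != rhs=(b,0)
  e.g. a=(a,0), b=(c,1), c=(b,0): lhs=(a,0) != rhs=(b,0)
Total violating triples: 6


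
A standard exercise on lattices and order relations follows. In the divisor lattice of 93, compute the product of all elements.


Divisors of 93: [1, 3, 31, 93]
Product = n^(d(n)/2) = 93^(4/2)
Product = 8649


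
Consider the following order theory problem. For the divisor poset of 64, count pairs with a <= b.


The order relation is {(a,b) : a <= b}, reflexive so it includes (a,a).
Examples: (1,1), (1,16), (1,2), (1,32), (1,4), ...
Total ordered pairs: 28


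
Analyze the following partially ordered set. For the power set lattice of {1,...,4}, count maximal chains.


A maximal chain goes from the minimum element to a maximal element via cover relations.
Counting all min-to-max paths in the cover graph.
Total maximal chains: 24


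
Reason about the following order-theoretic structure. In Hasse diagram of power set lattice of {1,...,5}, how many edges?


A cover relation a -< b holds when a < b with no c strictly between.
Cover relations:
  {} -< {1}
  {} -< {2}
  {} -< {3}
  {} -< {4}
  {} -< {5}
  {1} -< {1,2}
  {1} -< {1,3}
  {1} -< {1,4}
  ...72 more
Total: 80


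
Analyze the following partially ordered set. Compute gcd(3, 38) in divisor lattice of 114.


In a divisor lattice, meet = gcd (greatest common divisor).
By Euclidean algorithm or factoring: gcd(3,38) = 1


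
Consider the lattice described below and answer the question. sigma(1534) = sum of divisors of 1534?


sigma(n) = sum of divisors.
Divisors of 1534: [1, 2, 13, 26, 59, 118, 767, 1534]
Sum = 2520


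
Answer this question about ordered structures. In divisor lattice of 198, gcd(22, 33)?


Meet=gcd.
gcd(22,33)=11


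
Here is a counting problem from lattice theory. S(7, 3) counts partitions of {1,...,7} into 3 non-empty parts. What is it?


S(n,k) = k*S(n-1,k) + S(n-1,k-1).
S(6,3) = 90, S(6,2) = 31
S(7,3) = 3*90 + 31 = 270 + 31
S(7,3) = 301


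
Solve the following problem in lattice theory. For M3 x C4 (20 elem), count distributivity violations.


Distributive law: a ^ (b v c) = (a ^ b) v (a ^ c).
Check all 20^3 = 8000 ordered triples (a,b,c).
  e.g. a=(a1,0), b=(a2,0), c=(a3,0): lhs=(a1,0) != rhs=(0,0)
  e.g. a=(a1,0), b=(a2,0), c=(a3,1): lhs=(a1,0) != rhs=(0,0)
Total violating triples: 384


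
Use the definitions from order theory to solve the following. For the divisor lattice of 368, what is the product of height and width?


Height = length of longest chain minus 1; width = size of largest antichain.
A maximum chain: 1 | 23 | 46 | 92 | 184 | 368  (height 5).
A maximum antichain: {2, 23}  (width 2).
Product = 5 * 2 = 10


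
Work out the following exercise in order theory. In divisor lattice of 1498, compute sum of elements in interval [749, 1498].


Interval [749,1498] in divisors of 1498: [749, 1498]
Sum = 2247


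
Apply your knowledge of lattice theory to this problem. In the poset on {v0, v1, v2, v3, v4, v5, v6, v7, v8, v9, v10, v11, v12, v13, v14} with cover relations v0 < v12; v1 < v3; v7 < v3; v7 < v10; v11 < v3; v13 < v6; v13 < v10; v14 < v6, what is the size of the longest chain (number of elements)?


A chain is a totally ordered subset; we count the number of elements in a maximum chain.
Compute, for each element x, the size of the longest chain ending at x:
  v0: 1
  v1: 1
  v2: 1
  v4: 1
  v5: 1
  v7: 1
  ...
A maximum chain: v1 < v3
Number of elements in the longest chain: 2


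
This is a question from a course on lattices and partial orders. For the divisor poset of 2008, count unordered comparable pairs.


A comparable pair {a,b} has a < b or b < a in the order.
Count unordered pairs where one element is strictly below the other.
Examples: {1,2}, {1,4}, {1,8}, {1,251}, ...
Total comparable pairs: 22


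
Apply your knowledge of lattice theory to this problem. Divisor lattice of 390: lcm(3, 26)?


Join=lcm.
gcd(3,26)=1
lcm=78


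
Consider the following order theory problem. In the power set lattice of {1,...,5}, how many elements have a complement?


An element a is complemented if some b has a meet b = bottom, a join b = top.
every subset A has complement S\A, so all elements are complemented.
Complemented elements: {}, {1}, {2}, {3}, {4}, {5}, ... (26 more)
Count: 32


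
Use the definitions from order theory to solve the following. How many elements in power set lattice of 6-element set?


Power set = 2^n.
2^6 = 64


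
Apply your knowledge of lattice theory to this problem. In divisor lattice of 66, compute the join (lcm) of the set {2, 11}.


In a divisor lattice, join = lcm (least common multiple).
Compute lcm iteratively: start with first element, then lcm(current, next).
Elements: [2, 11]
lcm(2,11) = 22
Final lcm = 22


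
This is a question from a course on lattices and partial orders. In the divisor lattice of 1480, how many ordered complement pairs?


Complement pair (a,b): a meet b = bottom, a join b = top.
Here: gcd(a,b)=1 and lcm(a,b)=1480, i.e. a*b=1480 with a,b coprime.
Pairs found: (1,1480), (5,296), (8,185), (37,40), ... (4 more)
Total ordered pairs: 8


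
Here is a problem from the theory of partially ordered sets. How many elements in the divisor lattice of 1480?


Divisors of 1480: [1, 2, 4, 5, 8, 10, 20, 37, 40, 74, 148, 185, 296, 370, 740, 1480]
Count: 16


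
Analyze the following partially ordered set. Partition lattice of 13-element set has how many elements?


B(n) = number of set partitions of an n-element set.
B(n) satisfies the recurrence: B(n+1) = sum_k C(n,k)*B(k).
B(13) = 27644437


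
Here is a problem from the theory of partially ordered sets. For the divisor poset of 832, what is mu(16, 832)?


In a divisor lattice, mu(a,b) = mu(b/a) where mu is the classical Mobius function.
b/a = 832/16 = 52
Prime factorization of 52: primes [2, 13]
52 is not squarefree, so mu(52) = 0


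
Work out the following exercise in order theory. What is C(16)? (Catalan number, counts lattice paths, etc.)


C(n) = C(2n, n) / (n+1).
C(32, 16) = 601080390
C(16) = 601080390 / 17 = 35357670


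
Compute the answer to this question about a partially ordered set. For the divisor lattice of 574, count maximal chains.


A maximal chain goes from the minimum element to a maximal element via cover relations.
Counting all min-to-max paths in the cover graph.
Total maximal chains: 6


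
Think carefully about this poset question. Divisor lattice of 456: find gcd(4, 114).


In a divisor lattice, meet = gcd (greatest common divisor).
By Euclidean algorithm or factoring: gcd(4,114) = 2


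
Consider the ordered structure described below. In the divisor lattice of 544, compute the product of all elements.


Divisors of 544: [1, 2, 4, 8, 16, 17, 32, 34, 68, 136, 272, 544]
Product = n^(d(n)/2) = 544^(12/2)
Product = 25917517364985856


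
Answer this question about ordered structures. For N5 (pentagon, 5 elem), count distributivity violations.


Distributive law: a ^ (b v c) = (a ^ b) v (a ^ c).
Check all 5^3 = 125 ordered triples (a,b,c).
  e.g. a=b, b=a, c=c: lhs=b != rhs=a
  e.g. a=b, b=c, c=a: lhs=b != rhs=a
Total violating triples: 2


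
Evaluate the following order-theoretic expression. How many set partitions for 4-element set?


B(n) = number of set partitions of an n-element set.
B(n) satisfies the recurrence: B(n+1) = sum_k C(n,k)*B(k).
B(4) = 15


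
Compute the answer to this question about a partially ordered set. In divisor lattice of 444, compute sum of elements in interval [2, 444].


Interval [2,444] in divisors of 444: [2, 4, 6, 12, 74, 148, 222, 444]
Sum = 912


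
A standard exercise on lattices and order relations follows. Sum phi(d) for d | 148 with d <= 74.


Divisors of 148 up to 74: [1, 2, 4, 37, 74]
phi values: [1, 1, 2, 36, 36]
Sum = 76


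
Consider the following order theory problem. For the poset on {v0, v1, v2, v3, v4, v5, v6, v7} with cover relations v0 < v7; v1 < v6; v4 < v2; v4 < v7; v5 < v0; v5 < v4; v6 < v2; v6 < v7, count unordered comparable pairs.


A comparable pair {a,b} has a < b or b < a in the order.
Count unordered pairs where one element is strictly below the other.
Examples: {v0,v5}, {v0,v7}, {v1,v2}, {v1,v6}, ...
Total comparable pairs: 12


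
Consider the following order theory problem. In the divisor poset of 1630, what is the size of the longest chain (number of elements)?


A chain is a totally ordered subset; we count the number of elements in a maximum chain.
Compute, for each element x, the size of the longest chain ending at x:
  1: 1
  2: 2
  5: 2
  163: 2
  10: 3
  326: 3
  ...
A maximum chain: 1 < 2 < 10 < 1630
Number of elements in the longest chain: 4


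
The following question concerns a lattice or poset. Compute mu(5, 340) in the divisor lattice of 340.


In a divisor lattice, mu(a,b) = mu(b/a) where mu is the classical Mobius function.
b/a = 340/5 = 68
Prime factorization of 68: primes [2, 17]
68 is not squarefree, so mu(68) = 0


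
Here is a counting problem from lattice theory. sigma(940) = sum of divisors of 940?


sigma(n) = sum of divisors.
Divisors of 940: [1, 2, 4, 5, 10, 20, 47, 94, 188, 235, 470, 940]
Sum = 2016


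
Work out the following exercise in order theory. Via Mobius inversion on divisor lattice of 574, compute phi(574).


phi(n) = n * prod_{p|n} (1 - 1/p).
Prime divisors of 574: [2, 7, 41]
phi(574) = 574 * (1 - 1/2) * (1 - 1/7) * (1 - 1/41)
phi(574) = 240


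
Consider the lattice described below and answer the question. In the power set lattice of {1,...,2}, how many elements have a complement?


An element a is complemented if some b has a meet b = bottom, a join b = top.
every subset A has complement S\A, so all elements are complemented.
Complemented elements: {}, {1}, {2}, {1,2}
Count: 4


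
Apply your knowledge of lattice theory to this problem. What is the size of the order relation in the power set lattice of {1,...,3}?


The order relation is {(a,b) : a <= b}, reflexive so it includes (a,a).
Examples: ({},{}), ({},{1,2}), ({},{1,2,3}), ({},{1,3}), ({},{1}), ...
Total ordered pairs: 27


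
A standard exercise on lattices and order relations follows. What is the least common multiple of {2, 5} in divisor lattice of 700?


In a divisor lattice, join = lcm (least common multiple).
Compute lcm iteratively: start with first element, then lcm(current, next).
Elements: [2, 5]
lcm(2,5) = 10
Final lcm = 10


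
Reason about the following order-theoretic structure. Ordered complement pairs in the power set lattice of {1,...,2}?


Complement pair (a,b): a meet b = bottom, a join b = top.
Here: A intersect B = {} and A union B = {1,...,2}.
Pairs found: ({},{1,2}), ({1},{2}), ({2},{1}), ({1,2},{})
Total ordered pairs: 4


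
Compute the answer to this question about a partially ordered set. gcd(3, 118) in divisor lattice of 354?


Meet=gcd.
gcd(3,118)=1


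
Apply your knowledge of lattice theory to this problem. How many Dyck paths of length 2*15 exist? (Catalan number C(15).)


C(n) = C(2n, n) / (n+1).
C(30, 15) = 155117520
C(15) = 155117520 / 16 = 9694845


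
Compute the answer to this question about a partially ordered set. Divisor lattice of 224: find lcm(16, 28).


In a divisor lattice, join = lcm (least common multiple).
gcd(16,28) = 4
lcm(16,28) = 16*28/gcd = 448/4 = 112


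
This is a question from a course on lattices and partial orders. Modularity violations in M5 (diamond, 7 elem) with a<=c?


Modular law: if a <= c then a v (b ^ c) = (a v b) ^ c.
Check all triples (a,b,c) with a <= c among 7 elements.
This lattice is modular (diamonds M_m and their chain-products are modular).
Total violating triples: 0
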